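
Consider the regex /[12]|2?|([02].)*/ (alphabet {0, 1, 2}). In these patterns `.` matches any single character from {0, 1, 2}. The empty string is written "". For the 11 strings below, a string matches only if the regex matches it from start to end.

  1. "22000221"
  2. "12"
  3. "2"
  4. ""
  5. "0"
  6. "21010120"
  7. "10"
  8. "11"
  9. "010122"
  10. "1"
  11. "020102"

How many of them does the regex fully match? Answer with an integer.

1 → match
2 → no match
3 → match
4 → match
5 → no match
6 → match
7 → no match
8 → no match
9 → match
10 → match
11 → match
Total matched: 7

7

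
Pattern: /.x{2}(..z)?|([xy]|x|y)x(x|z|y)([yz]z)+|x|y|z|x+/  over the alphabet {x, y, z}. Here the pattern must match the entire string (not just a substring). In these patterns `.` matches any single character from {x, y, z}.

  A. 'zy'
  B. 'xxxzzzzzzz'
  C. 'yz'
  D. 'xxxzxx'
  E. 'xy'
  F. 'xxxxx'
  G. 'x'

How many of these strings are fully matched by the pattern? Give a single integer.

2

A → no match
B → no match
C → no match
D → no match
E → no match
F → match
G → match
Total matched: 2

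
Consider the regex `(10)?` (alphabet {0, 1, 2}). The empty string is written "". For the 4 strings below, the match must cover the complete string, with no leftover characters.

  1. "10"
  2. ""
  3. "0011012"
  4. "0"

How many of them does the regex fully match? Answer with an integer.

1 → match
2 → match
3 → no match
4 → no match
Total matched: 2

2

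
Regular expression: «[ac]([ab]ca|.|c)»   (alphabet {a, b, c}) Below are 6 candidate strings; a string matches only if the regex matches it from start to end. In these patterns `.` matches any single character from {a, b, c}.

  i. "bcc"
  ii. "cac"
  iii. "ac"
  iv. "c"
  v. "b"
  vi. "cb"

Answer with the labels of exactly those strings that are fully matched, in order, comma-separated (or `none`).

i → no match
ii → no match
iii → match
iv → no match
v → no match
vi → match

iii, vi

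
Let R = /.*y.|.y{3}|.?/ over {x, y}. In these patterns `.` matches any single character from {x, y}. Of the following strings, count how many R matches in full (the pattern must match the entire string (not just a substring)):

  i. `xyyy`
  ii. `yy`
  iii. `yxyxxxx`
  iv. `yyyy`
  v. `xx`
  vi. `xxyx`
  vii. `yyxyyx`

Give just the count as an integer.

5

i. `xyyy` → match
ii. `yy` → match
iii. `yxyxxxx` → no match
iv. `yyyy` → match
v. `xx` → no match
vi. `xxyx` → match
vii. `yyxyyx` → match
Total matched: 5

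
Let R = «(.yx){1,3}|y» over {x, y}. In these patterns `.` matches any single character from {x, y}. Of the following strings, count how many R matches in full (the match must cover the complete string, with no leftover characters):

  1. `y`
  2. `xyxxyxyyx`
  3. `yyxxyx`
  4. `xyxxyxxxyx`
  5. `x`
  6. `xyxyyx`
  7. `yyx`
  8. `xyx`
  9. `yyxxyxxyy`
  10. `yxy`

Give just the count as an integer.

6

1 → match
2 → match
3 → match
4 → no match
5 → no match
6 → match
7 → match
8 → match
9 → no match
10 → no match
Total matched: 6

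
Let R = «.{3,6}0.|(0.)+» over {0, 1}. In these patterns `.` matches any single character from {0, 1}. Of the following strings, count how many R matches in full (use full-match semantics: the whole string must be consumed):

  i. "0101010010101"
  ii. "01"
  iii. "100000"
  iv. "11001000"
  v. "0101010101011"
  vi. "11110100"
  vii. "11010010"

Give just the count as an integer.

4

i → no match
ii → match
iii → match
iv → match
v → no match
vi → match
vii → no match
Total matched: 4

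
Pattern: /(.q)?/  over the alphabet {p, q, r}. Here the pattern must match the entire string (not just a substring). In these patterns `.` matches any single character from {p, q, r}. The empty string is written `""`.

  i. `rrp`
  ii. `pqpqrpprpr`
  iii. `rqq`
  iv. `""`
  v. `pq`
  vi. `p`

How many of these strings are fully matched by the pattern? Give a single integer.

2

i → no match
ii → no match
iii → no match
iv → match
v → match
vi → no match
Total matched: 2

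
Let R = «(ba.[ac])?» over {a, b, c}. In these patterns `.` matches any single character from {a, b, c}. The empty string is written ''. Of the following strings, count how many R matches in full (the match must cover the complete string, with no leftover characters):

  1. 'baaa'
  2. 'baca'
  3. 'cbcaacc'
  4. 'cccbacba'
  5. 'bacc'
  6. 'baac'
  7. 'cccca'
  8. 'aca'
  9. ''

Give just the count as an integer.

1 → match
2 → match
3 → no match
4 → no match
5 → match
6 → match
7 → no match
8 → no match
9 → match
Total matched: 5

5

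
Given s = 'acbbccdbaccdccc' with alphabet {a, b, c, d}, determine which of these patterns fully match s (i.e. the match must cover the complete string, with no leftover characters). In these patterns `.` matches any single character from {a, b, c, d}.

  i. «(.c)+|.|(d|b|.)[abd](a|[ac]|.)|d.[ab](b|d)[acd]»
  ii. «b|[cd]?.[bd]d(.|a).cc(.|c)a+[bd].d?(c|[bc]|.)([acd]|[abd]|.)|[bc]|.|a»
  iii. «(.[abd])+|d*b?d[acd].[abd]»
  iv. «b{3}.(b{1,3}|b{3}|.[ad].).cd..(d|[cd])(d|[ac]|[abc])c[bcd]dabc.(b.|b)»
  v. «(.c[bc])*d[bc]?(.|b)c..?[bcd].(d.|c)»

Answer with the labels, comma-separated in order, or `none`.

i → no match
ii → no match
iii → no match
iv → no match — must start with 'b'
v → match

v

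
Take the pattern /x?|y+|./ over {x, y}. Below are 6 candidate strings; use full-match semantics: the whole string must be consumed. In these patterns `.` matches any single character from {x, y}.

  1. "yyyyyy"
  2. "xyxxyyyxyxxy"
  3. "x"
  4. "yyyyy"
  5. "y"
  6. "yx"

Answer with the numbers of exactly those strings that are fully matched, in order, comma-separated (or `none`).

1 → match
2 → no match
3 → match
4 → match
5 → match
6 → no match

1, 3, 4, 5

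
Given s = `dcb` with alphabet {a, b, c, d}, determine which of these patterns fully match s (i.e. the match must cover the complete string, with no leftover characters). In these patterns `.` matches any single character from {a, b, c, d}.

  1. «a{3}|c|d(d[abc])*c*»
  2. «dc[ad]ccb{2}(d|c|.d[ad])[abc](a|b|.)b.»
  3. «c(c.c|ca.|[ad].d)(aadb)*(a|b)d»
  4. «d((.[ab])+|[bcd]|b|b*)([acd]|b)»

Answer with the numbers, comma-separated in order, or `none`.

1 → no match
2 → no match
3 → no match — must start with `c`
4 → match

4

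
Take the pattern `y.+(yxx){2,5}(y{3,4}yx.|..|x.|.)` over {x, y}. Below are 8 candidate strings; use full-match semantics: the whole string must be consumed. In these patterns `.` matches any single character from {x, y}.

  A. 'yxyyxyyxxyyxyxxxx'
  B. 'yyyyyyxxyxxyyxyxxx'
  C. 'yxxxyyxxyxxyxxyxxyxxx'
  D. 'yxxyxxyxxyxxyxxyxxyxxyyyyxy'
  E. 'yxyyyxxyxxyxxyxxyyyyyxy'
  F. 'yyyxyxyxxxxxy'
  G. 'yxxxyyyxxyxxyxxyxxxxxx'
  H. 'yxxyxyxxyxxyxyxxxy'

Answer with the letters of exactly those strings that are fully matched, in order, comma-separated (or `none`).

C, D, E

A → no match
B → no match
C → match
D → match
E → match
F → no match
G → no match
H → no match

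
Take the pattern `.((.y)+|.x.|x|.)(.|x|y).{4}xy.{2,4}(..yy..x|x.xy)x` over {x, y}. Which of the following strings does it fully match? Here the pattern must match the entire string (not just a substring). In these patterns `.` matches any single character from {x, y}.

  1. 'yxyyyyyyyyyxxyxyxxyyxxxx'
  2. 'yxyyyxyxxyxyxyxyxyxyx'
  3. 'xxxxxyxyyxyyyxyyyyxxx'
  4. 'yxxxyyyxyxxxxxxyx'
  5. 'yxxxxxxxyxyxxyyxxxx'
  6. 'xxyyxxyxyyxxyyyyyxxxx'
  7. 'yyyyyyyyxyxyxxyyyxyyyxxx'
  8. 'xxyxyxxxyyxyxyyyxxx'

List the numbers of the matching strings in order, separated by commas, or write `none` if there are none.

1, 2, 3, 4, 5, 6, 7, 8

1 → match
2 → match
3 → match
4 → match
5 → match
6 → match
7 → match
8 → match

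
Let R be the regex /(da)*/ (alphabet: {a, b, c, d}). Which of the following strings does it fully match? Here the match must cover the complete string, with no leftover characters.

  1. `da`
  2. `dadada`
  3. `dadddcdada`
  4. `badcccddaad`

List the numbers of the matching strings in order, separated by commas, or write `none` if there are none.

1 → match
2 → match
3 → no match
4 → no match

1, 2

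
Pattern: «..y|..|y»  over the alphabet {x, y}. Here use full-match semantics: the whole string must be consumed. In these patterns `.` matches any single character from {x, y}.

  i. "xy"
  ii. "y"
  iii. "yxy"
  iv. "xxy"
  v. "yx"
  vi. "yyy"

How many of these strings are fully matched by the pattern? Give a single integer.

6

i → match
ii → match
iii → match
iv → match
v → match
vi → match
Total matched: 6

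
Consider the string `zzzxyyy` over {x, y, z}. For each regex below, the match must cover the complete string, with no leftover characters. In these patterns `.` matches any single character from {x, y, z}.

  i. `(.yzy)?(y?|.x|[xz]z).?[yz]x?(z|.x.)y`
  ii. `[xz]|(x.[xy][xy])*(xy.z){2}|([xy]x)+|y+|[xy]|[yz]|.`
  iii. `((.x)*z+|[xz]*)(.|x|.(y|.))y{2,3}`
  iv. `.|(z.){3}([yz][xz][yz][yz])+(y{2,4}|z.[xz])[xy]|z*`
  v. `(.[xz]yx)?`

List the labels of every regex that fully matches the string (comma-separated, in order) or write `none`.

i → no match
ii → no match
iii → match
iv → no match
v → no match

iii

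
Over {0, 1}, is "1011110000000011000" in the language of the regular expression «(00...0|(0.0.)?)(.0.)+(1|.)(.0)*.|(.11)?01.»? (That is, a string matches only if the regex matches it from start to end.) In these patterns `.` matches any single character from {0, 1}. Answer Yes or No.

No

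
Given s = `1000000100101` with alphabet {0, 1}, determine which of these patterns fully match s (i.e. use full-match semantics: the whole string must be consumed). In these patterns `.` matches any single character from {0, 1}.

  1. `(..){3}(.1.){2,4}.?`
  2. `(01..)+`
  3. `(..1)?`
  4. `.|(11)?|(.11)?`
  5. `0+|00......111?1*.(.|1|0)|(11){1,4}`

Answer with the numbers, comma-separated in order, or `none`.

1 → match
2 → no match — must start with `01`
3 → no match
4 → no match
5 → no match

1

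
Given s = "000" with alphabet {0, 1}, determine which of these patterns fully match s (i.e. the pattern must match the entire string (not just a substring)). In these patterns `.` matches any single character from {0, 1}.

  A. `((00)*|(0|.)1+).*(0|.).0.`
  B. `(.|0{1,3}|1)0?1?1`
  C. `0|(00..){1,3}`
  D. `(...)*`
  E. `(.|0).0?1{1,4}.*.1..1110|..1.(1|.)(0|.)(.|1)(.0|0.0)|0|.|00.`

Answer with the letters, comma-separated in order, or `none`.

D, E

A → no match
B → no match — must end with "1"
C → no match
D → match
E → match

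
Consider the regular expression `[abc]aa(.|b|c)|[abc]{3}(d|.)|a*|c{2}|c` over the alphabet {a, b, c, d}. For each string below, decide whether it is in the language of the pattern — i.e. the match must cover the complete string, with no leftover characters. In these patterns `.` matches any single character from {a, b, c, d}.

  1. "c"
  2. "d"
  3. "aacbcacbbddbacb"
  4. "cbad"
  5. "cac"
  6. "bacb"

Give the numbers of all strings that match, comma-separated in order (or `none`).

1. "c" → match
2. "d" → no match
3 → no match
4. "cbad" → match
5. "cac" → no match
6. "bacb" → match

1, 4, 6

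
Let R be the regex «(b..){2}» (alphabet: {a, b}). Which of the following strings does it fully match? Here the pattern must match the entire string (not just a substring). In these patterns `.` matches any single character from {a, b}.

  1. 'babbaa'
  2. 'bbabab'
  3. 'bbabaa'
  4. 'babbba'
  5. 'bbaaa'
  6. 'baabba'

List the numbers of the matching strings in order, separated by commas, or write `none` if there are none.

1 → match
2 → match
3 → match
4 → match
5 → no match
6 → match

1, 2, 3, 4, 6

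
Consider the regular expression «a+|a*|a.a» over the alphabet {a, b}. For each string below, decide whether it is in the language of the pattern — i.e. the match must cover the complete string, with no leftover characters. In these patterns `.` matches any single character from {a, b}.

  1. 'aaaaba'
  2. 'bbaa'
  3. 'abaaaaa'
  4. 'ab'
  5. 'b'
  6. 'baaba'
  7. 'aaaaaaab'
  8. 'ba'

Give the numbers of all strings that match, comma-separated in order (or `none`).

1 → no match
2 → no match
3 → no match
4 → no match
5 → no match
6 → no match
7 → no match
8 → no match

none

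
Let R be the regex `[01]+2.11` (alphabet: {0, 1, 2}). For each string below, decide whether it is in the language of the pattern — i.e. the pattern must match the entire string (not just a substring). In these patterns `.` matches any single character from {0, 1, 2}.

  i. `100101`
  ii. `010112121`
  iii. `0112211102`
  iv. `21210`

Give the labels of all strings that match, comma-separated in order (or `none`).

i → no match — must end with `11`
ii → no match — must end with `11`
iii → no match — must end with `11`
iv → no match — must end with `11`

none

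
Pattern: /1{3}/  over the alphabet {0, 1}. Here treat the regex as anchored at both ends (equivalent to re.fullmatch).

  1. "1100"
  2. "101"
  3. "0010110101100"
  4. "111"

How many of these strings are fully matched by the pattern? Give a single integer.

1

1 → no match — must end with "1"
2 → no match
3 → no match — must start with "1"
4 → match
Total matched: 1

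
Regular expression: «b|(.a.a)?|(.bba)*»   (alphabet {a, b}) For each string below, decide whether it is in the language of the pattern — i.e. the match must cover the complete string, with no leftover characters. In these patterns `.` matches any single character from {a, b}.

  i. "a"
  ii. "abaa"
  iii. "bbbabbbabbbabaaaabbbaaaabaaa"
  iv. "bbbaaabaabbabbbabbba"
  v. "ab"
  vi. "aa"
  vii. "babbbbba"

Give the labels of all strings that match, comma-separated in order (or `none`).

i → no match
ii → no match
iii → no match
iv → no match
v → no match
vi → no match
vii → no match

none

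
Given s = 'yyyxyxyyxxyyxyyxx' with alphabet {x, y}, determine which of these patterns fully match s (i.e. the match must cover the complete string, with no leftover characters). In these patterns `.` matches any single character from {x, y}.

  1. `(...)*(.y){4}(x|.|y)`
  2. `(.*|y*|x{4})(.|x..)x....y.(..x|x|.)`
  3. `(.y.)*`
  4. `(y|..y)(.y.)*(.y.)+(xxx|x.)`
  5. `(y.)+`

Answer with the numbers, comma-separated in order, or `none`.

1 → no match
2 → match
3 → no match
4 → match
5 → no match

2, 4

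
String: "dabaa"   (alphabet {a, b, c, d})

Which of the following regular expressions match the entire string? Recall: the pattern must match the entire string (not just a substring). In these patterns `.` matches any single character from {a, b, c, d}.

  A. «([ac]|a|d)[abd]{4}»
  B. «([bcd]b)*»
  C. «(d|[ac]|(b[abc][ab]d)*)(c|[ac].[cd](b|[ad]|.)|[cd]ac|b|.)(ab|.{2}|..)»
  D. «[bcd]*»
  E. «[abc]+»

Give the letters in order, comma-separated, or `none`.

A

A → match
B → no match
C → no match
D → no match
E → no match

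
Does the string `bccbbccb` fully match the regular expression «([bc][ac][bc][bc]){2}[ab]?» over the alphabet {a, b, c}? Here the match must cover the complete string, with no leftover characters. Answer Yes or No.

Yes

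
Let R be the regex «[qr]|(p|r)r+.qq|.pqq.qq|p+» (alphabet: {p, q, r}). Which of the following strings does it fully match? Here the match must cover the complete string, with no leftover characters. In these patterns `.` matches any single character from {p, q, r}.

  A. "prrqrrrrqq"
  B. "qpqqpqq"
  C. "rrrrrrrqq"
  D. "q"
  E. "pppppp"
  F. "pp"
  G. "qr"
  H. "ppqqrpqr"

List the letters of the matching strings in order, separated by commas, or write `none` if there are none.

B, C, D, E, F

A. "prrqrrrrqq" → no match
B. "qpqqpqq" → match
C. "rrrrrrrqq" → match
D. "q" → match
E. "pppppp" → match
F. "pp" → match
G. "qr" → no match
H. "ppqqrpqr" → no match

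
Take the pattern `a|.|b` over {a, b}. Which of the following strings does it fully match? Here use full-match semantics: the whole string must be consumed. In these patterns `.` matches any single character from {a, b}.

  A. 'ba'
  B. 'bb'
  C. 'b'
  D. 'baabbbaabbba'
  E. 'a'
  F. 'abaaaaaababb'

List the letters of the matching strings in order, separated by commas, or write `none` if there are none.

C, E

A → no match
B → no match
C → match
D → no match
E → match
F → no match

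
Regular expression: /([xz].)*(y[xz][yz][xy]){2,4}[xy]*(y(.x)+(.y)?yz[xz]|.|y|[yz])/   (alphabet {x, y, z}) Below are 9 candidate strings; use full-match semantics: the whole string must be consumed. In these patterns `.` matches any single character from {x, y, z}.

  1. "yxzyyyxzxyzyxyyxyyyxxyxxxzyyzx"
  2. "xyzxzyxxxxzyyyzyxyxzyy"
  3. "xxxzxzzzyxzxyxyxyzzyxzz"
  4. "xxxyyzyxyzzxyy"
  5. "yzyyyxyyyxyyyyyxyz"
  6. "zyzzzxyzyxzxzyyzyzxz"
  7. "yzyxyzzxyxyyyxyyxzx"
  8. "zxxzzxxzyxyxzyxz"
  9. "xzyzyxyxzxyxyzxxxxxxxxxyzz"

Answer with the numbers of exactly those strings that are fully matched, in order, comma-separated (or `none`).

1 → no match
2 → no match
3 → no match
4 → match
5 → match
6 → no match
7 → no match
8 → no match
9 → match

4, 5, 9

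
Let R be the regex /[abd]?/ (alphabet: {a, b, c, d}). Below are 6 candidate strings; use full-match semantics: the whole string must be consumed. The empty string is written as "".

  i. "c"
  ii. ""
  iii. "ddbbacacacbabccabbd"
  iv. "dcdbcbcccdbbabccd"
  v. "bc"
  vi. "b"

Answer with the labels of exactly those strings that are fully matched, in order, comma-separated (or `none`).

ii, vi

i. "c" → no match
ii. "" → match
iii → no match
iv → no match
v. "bc" → no match
vi. "b" → match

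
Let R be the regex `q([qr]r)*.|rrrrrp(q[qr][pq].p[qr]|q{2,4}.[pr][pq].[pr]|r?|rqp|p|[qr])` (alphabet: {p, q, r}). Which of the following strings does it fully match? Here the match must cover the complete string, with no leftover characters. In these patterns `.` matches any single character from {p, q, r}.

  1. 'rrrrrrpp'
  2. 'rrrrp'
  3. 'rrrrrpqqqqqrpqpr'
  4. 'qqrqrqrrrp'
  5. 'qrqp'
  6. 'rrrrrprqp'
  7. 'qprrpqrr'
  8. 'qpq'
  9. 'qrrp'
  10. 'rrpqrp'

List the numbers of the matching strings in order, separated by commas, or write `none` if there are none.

1 → no match
2 → no match
3 → no match
4 → match
5 → no match
6 → match
7 → no match
8 → no match
9 → match
10 → no match

4, 6, 9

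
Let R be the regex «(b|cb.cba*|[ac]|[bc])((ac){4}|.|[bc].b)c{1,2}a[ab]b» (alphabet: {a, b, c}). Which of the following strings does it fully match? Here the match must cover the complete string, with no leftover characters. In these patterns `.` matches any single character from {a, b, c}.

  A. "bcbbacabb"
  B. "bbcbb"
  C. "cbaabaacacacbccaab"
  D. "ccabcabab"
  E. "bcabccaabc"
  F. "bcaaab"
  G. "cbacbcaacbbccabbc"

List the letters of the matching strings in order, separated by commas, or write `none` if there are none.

A → no match
B → no match
C → no match
D → no match
E → no match — must end with "b"
F → no match
G → no match — must end with "b"

none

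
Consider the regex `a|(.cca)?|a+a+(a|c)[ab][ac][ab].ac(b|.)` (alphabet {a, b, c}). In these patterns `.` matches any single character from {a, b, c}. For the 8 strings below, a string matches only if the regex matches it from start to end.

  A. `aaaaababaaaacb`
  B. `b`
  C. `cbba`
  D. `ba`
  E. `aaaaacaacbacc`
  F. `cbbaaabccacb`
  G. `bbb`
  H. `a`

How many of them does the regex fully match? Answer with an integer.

A → no match
B → no match
C → no match
D → no match
E → no match
F → no match
G → no match
H → match
Total matched: 1

1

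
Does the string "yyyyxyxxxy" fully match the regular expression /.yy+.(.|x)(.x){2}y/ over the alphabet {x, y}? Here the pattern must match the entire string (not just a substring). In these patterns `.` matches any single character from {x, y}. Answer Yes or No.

Yes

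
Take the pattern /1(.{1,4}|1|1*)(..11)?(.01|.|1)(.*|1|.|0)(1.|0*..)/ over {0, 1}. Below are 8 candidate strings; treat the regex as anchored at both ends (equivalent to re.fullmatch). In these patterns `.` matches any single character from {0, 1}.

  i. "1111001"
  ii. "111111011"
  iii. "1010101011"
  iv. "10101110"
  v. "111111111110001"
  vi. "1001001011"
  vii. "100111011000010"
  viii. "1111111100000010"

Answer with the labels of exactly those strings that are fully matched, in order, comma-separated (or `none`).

i, ii, iii, iv, v, vi, vii, viii

i → match
ii → match
iii → match
iv → match
v → match
vi → match
vii → match
viii → match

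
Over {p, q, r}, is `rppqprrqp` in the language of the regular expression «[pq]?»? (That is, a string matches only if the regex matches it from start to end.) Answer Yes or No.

No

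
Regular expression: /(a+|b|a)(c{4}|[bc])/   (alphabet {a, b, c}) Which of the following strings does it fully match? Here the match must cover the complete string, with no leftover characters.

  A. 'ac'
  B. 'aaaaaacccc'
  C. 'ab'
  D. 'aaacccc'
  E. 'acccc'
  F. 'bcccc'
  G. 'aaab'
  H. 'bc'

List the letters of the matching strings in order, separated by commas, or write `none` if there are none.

A → match
B → match
C → match
D → match
E → match
F → match
G → match
H → match

A, B, C, D, E, F, G, H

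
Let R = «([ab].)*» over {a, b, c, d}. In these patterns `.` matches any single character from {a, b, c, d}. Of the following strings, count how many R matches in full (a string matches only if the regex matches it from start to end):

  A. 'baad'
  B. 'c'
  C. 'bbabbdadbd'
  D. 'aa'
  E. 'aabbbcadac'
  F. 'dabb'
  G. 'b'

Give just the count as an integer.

A → match
B → no match
C → match
D → match
E → match
F → no match
G → no match
Total matched: 4

4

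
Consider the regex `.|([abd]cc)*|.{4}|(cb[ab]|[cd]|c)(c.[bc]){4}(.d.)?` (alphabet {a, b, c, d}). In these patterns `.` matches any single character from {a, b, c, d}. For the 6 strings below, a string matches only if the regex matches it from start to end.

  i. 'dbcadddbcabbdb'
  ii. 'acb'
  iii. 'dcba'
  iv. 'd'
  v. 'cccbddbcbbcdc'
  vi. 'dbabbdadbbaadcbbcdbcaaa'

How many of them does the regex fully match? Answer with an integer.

i → no match
ii → no match
iii → match
iv → match
v → no match
vi → no match
Total matched: 2

2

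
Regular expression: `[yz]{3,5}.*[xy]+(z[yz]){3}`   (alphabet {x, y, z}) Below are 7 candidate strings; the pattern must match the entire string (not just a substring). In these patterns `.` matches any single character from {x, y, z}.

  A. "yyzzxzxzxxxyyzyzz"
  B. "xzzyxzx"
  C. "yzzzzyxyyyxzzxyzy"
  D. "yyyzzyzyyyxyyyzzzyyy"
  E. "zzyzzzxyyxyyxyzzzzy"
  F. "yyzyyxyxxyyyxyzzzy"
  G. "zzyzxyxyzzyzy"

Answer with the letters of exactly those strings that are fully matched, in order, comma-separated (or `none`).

none

A → no match
B. "xzzyxzx" → no match
C → no match
D → no match
E → no match
F → no match
G → no match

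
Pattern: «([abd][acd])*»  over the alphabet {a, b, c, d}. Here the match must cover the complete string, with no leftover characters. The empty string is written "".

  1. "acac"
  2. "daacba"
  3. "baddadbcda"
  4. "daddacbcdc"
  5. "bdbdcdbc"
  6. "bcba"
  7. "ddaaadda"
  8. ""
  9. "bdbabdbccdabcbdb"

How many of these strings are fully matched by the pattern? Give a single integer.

1 → match
2 → match
3 → match
4 → match
5 → no match
6 → match
7 → match
8 → match
9 → no match
Total matched: 7

7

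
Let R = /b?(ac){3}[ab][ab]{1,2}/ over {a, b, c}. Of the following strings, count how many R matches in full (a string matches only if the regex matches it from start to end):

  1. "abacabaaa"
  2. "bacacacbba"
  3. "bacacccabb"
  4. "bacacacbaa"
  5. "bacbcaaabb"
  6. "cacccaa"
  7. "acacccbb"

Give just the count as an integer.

2

1 → no match
2 → match
3 → no match
4 → match
5 → no match
6 → no match
7 → no match
Total matched: 2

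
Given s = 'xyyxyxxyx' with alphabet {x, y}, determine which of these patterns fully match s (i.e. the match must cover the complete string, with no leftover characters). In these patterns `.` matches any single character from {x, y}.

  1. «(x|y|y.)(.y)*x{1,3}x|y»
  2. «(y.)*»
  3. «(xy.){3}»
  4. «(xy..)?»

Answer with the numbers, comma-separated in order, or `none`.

3

1 → no match
2 → no match
3 → match
4 → no match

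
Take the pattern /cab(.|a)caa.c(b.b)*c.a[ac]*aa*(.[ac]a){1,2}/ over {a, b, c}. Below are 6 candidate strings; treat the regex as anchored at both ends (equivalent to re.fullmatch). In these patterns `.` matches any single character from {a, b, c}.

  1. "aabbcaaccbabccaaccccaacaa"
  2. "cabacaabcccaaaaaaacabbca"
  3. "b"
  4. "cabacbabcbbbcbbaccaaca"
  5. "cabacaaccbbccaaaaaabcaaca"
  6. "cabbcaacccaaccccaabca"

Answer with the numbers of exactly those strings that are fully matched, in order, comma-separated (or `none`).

1 → no match — must start with "cab"
2 → no match
3. "b" → no match — must start with "cab"
4 → no match
5 → no match
6 → match

6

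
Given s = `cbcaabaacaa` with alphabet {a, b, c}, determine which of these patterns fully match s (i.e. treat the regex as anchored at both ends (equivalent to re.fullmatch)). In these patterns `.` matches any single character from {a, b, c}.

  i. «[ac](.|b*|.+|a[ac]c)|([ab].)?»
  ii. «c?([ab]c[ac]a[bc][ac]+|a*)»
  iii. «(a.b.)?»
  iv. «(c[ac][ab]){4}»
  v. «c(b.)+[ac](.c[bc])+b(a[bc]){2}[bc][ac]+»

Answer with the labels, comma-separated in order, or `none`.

i → match
ii → match
iii → no match
iv → no match
v → no match

i, ii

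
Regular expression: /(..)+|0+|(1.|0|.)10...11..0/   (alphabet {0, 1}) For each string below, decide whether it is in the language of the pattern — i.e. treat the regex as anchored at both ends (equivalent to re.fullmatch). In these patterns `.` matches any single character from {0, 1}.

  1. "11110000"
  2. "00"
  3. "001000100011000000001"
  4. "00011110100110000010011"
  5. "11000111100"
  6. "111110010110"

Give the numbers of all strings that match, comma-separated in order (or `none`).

1 → match
2 → match
3 → no match
4 → no match
5 → match
6 → match

1, 2, 5, 6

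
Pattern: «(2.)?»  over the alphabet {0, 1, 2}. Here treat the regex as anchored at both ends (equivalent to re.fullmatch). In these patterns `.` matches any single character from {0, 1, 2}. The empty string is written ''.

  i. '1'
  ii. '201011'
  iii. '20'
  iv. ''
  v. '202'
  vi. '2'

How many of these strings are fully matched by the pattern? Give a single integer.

2

i → no match
ii → no match
iii → match
iv → match
v → no match
vi → no match
Total matched: 2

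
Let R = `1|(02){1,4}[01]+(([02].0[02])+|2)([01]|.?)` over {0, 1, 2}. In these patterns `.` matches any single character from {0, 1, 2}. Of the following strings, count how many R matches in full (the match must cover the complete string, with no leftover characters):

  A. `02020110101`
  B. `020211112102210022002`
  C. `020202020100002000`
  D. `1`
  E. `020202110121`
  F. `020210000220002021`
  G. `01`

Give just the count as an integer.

5

A. `02020110101` → no match
B → match
C → match
D. `1` → match
E. `020202110121` → match
F → match
G. `01` → no match
Total matched: 5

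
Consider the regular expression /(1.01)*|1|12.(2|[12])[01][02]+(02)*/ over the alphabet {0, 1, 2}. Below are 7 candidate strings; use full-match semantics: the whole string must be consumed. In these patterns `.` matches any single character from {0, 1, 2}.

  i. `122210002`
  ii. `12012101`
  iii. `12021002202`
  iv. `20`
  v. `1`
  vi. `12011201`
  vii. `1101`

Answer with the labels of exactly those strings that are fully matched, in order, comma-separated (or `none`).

i, iii, v, vi, vii

i → match
ii → no match
iii → match
iv → no match
v → match
vi → match
vii → match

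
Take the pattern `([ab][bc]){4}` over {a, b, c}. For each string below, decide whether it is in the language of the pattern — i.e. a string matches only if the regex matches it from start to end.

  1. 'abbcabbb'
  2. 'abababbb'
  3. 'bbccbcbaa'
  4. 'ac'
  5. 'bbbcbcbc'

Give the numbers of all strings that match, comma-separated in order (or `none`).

1 → match
2 → match
3 → no match
4 → no match
5 → match

1, 2, 5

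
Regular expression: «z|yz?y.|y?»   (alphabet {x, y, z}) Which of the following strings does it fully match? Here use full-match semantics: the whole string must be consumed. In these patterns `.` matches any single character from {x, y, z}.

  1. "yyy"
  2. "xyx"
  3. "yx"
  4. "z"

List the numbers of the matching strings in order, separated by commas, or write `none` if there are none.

1, 4

1. "yyy" → match
2. "xyx" → no match
3. "yx" → no match
4. "z" → match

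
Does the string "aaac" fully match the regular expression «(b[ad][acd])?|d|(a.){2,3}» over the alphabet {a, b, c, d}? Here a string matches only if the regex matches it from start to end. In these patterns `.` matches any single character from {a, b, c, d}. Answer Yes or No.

Yes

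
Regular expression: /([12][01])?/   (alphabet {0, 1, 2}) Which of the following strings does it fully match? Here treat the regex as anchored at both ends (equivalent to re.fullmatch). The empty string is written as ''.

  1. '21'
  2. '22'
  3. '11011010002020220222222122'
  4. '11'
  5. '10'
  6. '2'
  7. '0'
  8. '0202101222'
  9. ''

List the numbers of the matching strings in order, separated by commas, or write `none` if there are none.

1, 4, 5, 9

1 → match
2 → no match
3 → no match
4 → match
5 → match
6 → no match
7 → no match
8 → no match
9 → match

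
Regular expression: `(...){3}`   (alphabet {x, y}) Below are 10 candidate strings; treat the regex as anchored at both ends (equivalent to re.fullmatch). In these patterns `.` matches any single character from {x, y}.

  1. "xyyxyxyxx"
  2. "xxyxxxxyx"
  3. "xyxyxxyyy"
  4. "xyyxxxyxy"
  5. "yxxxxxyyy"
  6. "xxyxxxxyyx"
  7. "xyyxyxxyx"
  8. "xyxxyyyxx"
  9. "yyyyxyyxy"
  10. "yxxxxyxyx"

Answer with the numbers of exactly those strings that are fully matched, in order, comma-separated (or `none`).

1 → match
2 → match
3 → match
4 → match
5 → match
6 → no match
7 → match
8 → match
9 → match
10 → match

1, 2, 3, 4, 5, 7, 8, 9, 10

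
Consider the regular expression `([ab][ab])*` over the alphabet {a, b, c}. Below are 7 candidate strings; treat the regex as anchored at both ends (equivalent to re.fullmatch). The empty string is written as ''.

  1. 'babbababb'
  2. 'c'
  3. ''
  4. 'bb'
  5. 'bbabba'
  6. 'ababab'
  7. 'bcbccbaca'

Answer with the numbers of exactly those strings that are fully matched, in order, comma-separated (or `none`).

3, 4, 5, 6

1 → no match
2 → no match
3 → match
4 → match
5 → match
6 → match
7 → no match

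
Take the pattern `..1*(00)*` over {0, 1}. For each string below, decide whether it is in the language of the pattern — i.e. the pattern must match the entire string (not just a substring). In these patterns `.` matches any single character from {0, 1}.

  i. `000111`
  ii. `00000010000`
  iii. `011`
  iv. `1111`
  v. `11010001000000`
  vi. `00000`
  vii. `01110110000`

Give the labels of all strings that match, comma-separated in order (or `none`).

i → no match
ii → no match
iii → match
iv → match
v → no match
vi → no match
vii → no match

iii, iv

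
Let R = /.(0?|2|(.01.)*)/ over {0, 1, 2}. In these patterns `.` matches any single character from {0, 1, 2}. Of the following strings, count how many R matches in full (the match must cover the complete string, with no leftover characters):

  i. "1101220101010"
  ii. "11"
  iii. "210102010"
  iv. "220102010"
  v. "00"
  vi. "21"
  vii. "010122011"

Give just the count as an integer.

i → match
ii → no match
iii → match
iv → match
v → match
vi → no match
vii → match
Total matched: 5

5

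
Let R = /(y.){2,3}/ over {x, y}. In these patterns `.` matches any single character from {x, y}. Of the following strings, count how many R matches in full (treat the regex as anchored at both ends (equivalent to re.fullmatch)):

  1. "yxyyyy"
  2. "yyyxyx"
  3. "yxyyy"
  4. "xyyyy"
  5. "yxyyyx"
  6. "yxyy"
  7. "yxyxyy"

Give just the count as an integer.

1 → match
2 → match
3 → no match
4 → no match — must start with "y"
5 → match
6 → match
7 → match
Total matched: 5

5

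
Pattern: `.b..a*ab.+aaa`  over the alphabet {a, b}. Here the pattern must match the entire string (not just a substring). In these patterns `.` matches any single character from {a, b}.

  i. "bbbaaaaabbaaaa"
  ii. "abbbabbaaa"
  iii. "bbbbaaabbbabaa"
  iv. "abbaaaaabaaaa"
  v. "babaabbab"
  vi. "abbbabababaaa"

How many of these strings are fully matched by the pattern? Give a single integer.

i → match
ii. "abbbabbaaa" → match
iii → no match — must end with "aaa"
iv → match
v. "babaabbab" → no match — must end with "aaa"
vi → match
Total matched: 4

4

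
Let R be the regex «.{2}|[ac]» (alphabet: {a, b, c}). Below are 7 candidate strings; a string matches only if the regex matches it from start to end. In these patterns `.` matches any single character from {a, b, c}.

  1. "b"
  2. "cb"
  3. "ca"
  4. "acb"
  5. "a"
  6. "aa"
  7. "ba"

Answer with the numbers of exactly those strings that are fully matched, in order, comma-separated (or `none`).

1. "b" → no match
2. "cb" → match
3. "ca" → match
4. "acb" → no match
5. "a" → match
6. "aa" → match
7. "ba" → match

2, 3, 5, 6, 7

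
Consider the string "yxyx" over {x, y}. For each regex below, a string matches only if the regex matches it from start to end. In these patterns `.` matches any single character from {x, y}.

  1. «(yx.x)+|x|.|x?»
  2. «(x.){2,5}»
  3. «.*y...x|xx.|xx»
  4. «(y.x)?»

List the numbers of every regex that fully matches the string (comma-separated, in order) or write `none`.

1 → match
2 → no match — must start with "x"
3 → no match
4 → no match

1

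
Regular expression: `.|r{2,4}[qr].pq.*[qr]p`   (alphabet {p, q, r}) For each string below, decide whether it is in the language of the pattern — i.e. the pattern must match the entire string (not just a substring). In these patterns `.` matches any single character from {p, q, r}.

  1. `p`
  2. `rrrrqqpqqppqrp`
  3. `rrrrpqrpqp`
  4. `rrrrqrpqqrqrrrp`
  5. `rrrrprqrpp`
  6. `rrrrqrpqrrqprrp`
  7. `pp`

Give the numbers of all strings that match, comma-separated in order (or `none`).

1, 2, 3, 4, 6

1 → match
2 → match
3 → match
4 → match
5 → no match
6 → match
7 → no match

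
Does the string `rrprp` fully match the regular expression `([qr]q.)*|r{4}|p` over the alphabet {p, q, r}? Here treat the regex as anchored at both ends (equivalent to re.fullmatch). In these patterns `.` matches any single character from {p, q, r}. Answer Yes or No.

No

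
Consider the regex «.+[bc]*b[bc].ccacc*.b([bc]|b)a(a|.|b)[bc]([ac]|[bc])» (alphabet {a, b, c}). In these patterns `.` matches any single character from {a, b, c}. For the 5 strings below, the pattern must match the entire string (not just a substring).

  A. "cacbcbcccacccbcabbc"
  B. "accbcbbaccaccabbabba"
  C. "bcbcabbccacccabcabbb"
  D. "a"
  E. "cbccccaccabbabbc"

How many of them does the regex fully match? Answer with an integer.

2

A → no match
B → match
C → no match
D → no match
E → match
Total matched: 2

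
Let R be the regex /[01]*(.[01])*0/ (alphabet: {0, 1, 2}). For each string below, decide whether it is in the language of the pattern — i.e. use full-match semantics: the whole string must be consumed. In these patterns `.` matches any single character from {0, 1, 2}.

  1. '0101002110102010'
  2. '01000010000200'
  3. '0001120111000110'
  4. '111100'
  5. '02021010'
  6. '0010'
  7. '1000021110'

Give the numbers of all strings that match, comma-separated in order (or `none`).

1 → no match
2 → match
3 → match
4 → match
5 → match
6 → match
7 → match

2, 3, 4, 5, 6, 7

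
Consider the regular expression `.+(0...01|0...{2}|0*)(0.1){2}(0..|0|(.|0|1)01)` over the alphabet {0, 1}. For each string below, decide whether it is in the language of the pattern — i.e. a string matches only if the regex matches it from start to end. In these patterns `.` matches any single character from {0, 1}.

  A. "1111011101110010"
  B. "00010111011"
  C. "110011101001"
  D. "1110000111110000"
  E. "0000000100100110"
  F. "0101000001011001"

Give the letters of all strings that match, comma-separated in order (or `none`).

F

A → no match
B → no match
C → no match
D → no match
E → no match
F → match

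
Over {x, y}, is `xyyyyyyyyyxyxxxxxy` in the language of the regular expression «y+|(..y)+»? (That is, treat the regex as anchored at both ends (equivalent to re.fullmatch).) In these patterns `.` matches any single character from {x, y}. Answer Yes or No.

No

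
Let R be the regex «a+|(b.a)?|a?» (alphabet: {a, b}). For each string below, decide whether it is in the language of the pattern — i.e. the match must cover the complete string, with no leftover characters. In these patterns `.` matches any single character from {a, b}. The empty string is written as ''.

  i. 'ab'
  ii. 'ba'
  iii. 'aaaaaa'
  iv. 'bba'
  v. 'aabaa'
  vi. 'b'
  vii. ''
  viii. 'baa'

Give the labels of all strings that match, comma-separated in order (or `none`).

i → no match
ii → no match
iii → match
iv → match
v → no match
vi → no match
vii → match
viii → match

iii, iv, vii, viii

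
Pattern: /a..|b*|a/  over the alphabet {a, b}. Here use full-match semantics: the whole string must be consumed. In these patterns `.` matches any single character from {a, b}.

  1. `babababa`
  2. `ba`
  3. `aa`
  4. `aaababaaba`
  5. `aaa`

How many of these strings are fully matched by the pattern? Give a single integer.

1

1 → no match
2 → no match
3 → no match
4 → no match
5 → match
Total matched: 1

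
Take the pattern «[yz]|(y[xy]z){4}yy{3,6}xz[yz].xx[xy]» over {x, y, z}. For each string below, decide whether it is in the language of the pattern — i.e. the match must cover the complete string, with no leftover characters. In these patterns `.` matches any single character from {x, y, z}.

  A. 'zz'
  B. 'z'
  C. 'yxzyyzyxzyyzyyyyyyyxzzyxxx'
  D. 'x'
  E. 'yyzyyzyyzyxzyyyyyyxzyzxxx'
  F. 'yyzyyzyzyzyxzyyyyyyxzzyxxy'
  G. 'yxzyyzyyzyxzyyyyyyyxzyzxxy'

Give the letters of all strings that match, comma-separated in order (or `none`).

B, C, E, G

A → no match
B → match
C → match
D → no match
E → match
F → no match
G → match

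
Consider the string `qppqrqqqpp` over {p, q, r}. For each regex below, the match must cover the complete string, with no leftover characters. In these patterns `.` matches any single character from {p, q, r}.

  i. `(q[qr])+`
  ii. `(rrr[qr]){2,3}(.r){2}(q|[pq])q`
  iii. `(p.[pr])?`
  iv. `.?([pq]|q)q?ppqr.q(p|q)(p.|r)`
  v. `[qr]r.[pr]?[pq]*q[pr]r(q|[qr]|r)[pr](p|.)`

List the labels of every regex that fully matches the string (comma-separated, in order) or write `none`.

iv

i → no match
ii → no match — must start with `rrr`
iii → no match
iv → match
v → no match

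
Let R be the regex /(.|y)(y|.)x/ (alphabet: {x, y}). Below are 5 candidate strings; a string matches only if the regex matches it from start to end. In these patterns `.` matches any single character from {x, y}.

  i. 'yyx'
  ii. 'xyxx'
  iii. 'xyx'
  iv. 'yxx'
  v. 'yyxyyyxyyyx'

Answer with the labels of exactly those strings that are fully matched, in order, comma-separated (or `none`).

i → match
ii → no match
iii → match
iv → match
v → no match

i, iii, iv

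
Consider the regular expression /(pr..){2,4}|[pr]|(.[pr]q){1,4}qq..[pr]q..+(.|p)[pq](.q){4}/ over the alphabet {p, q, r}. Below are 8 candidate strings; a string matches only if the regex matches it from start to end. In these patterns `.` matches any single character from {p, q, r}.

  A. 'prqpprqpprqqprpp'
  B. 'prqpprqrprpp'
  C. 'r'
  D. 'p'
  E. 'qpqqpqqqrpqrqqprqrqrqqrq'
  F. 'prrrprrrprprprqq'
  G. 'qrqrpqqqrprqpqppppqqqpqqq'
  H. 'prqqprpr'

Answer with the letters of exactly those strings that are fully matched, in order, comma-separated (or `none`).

A → match
B → match
C → match
D → match
E → no match
F → match
G → match
H → match

A, B, C, D, F, G, H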